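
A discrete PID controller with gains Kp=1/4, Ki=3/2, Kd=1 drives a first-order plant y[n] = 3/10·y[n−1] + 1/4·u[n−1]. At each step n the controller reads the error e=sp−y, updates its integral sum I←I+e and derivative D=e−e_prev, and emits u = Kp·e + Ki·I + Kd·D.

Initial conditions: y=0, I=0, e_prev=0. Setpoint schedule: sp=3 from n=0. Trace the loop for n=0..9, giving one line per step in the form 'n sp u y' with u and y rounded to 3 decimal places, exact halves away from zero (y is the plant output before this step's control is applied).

(exact arithmetic carried between steps; '≈' marks a value shown rounded to 6 d.p. or computed from one; I and e_prev carry over from the previous line; the table rounds u and y to 3 d.p., halves away from zero)
n=0: y=0, sp=3, e=sp−y=3; I=3, D=e−e_prev=3; u=1/4·3+3/2·3+1·3=8.25; next y=3/10·0+1/4·8.25=2.0625
n=1: y=2.0625, sp=3, e=sp−y=0.9375; I=3.9375, D=e−e_prev=-2.0625; u=1/4·0.9375+3/2·3.9375+1·(-2.0625)=4.078125; next y=3/10·2.0625+1/4·4.078125≈1.638281
n=2: y≈1.638281, sp=3, e=sp−y≈1.361719; I≈5.299219, D=e−e_prev≈0.424219; u=1/4·1.361719+3/2·5.299219+1·0.424219≈8.713477; next y=3/10·1.638281+1/4·8.713477≈2.669854
n=3: y≈2.669854, sp=3, e=sp−y≈0.330146; I≈5.629365, D=e−e_prev≈-1.031572; u=1/4·0.330146+3/2·5.629365+1·(-1.031572)≈7.495012; next y=3/10·2.669854+1/4·7.495012≈2.674709
n=4: y≈2.674709, sp=3, e=sp−y≈0.325291; I≈5.954656, D=e−e_prev≈-0.004856; u=1/4·0.325291+3/2·5.954656+1·(-0.004856)≈9.008451; next y=3/10·2.674709+1/4·9.008451≈3.054526
n=5: y≈3.054526, sp=3, e=sp−y≈-0.054526; I≈5.900131, D=e−e_prev≈-0.379816; u=1/4·(-0.054526)+3/2·5.900131+1·(-0.379816)≈8.456748; next y=3/10·3.054526+1/4·8.456748≈3.030545
n=6: y≈3.030545, sp=3, e=sp−y≈-0.030545; I≈5.869586, D=e−e_prev≈0.023981; u=1/4·(-0.030545)+3/2·5.869586+1·0.023981≈8.820724; next y=3/10·3.030545+1/4·8.820724≈3.114344
n=7: y≈3.114344, sp=3, e=sp−y≈-0.114344; I≈5.755242, D=e−e_prev≈-0.083800; u=1/4·(-0.114344)+3/2·5.755242+1·(-0.083800)≈8.520477; next y=3/10·3.114344+1/4·8.520477≈3.064422
n=8: y≈3.064422, sp=3, e=sp−y≈-0.064422; I≈5.690819, D=e−e_prev≈0.049922; u=1/4·(-0.064422)+3/2·5.690819+1·0.049922≈8.570045; next y=3/10·3.064422+1/4·8.570045≈3.061838
n=9: y≈3.061838, sp=3, e=sp−y≈-0.061838; I≈5.628981, D=e−e_prev≈0.002584; u=1/4·(-0.061838)+3/2·5.628981+1·0.002584≈8.430597; next y=3/10·3.061838+1/4·8.430597≈3.026201

0 3 8.250 0.000
1 3 4.078 2.063
2 3 8.713 1.638
3 3 7.495 2.670
4 3 9.008 2.675
5 3 8.457 3.055
6 3 8.821 3.031
7 3 8.520 3.114
8 3 8.570 3.064
9 3 8.431 3.062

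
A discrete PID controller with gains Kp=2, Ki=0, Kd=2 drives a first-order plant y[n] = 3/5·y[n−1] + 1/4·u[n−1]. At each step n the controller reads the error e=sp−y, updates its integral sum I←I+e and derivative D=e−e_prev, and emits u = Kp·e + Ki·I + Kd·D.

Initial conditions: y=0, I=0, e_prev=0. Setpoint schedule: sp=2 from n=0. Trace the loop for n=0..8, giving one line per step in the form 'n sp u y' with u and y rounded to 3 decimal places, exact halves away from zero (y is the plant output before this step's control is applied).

(exact arithmetic carried between steps; '≈' marks a value shown rounded to 6 d.p. or computed from one; I and e_prev carry over from the previous line; the table rounds u and y to 3 d.p., halves away from zero)
n=0: y=0, sp=2, e=sp−y=2; I=2, D=e−e_prev=2; u=2·2+0·2+2·2=8; next y=3/5·0+1/4·8=2
n=1: y=2, sp=2, e=sp−y=0; I=2, D=e−e_prev=-2; u=2·0+0·2+2·(-2)=-4; next y=3/5·2+1/4·(-4)=0.2
n=2: y=0.2, sp=2, e=sp−y=1.8; I=3.8, D=e−e_prev=1.8; u=2·1.8+0·3.8+2·1.8=7.2; next y=3/5·0.2+1/4·7.2=1.92
n=3: y=1.92, sp=2, e=sp−y=0.08; I=3.88, D=e−e_prev=-1.72; u=2·0.08+0·3.88+2·(-1.72)=-3.28; next y=3/5·1.92+1/4·(-3.28)=0.332
n=4: y=0.332, sp=2, e=sp−y=1.668; I=5.548, D=e−e_prev=1.588; u=2·1.668+0·5.548+2·1.588=6.512; next y=3/5·0.332+1/4·6.512=1.8272
n=5: y=1.8272, sp=2, e=sp−y=0.1728; I=5.7208, D=e−e_prev=-1.4952; u=2·0.1728+0·5.7208+2·(-1.4952)=-2.6448; next y=3/5·1.8272+1/4·(-2.6448)=0.43512
n=6: y=0.43512, sp=2, e=sp−y=1.56488; I=7.28568, D=e−e_prev=1.39208; u=2·1.56488+0·7.28568+2·1.39208=5.91392; next y=3/5·0.43512+1/4·5.91392=1.739552
n=7: y=1.739552, sp=2, e=sp−y=0.260448; I=7.546128, D=e−e_prev=-1.304432; u=2·0.260448+0·7.546128+2·(-1.304432)=-2.087968; next y=3/5·1.739552+1/4·(-2.087968)≈0.521739
n=8: y≈0.521739, sp=2, e=sp−y≈1.478261; I≈9.024389, D=e−e_prev≈1.217813; u=2·1.478261+0·9.024389+2·1.217813≈5.392147; next y=3/5·0.521739+1/4·5.392147≈1.661080

0 2 8.000 0.000
1 2 -4.000 2.000
2 2 7.200 0.200
3 2 -3.280 1.920
4 2 6.512 0.332
5 2 -2.645 1.827
6 2 5.914 0.435
7 2 -2.088 1.740
8 2 5.392 0.522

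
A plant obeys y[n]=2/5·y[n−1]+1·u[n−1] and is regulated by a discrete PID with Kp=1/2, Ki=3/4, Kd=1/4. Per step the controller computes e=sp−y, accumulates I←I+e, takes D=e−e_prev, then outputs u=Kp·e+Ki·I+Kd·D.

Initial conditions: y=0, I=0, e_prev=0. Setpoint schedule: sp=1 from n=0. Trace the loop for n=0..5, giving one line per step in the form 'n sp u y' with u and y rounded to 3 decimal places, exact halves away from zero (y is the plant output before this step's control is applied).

0 1 1.500 0.000
1 1 -0.250 1.500
2 1 1.475 0.350
3 1 -0.223 1.615
4 1 1.420 0.424
5 1 -0.194 1.589

(exact arithmetic carried between steps; '≈' marks a value shown rounded to 6 d.p. or computed from one; I and e_prev carry over from the previous line; the table rounds u and y to 3 d.p., halves away from zero)
n=0: y=0, sp=1, e=sp−y=1; I=1, D=e−e_prev=1; u=1/2·1+3/4·1+1/4·1=1.5; next y=2/5·0+1·1.5=1.5
n=1: y=1.5, sp=1, e=sp−y=-0.5; I=0.5, D=e−e_prev=-1.5; u=1/2·(-0.5)+3/4·0.5+1/4·(-1.5)=-0.25; next y=2/5·1.5+1·(-0.25)=0.35
n=2: y=0.35, sp=1, e=sp−y=0.65; I=1.15, D=e−e_prev=1.15; u=1/2·0.65+3/4·1.15+1/4·1.15=1.475; next y=2/5·0.35+1·1.475=1.615
n=3: y=1.615, sp=1, e=sp−y=-0.615; I=0.535, D=e−e_prev=-1.265; u=1/2·(-0.615)+3/4·0.535+1/4·(-1.265)=-0.2225; next y=2/5·1.615+1·(-0.2225)=0.4235
n=4: y=0.4235, sp=1, e=sp−y=0.5765; I=1.1115, D=e−e_prev=1.1915; u=1/2·0.5765+3/4·1.1115+1/4·1.1915=1.41975; next y=2/5·0.4235+1·1.41975=1.58915
n=5: y=1.58915, sp=1, e=sp−y=-0.58915; I=0.52235, D=e−e_prev=-1.16565; u=1/2·(-0.58915)+3/4·0.52235+1/4·(-1.16565)=-0.194225; next y=2/5·1.58915+1·(-0.194225)=0.441435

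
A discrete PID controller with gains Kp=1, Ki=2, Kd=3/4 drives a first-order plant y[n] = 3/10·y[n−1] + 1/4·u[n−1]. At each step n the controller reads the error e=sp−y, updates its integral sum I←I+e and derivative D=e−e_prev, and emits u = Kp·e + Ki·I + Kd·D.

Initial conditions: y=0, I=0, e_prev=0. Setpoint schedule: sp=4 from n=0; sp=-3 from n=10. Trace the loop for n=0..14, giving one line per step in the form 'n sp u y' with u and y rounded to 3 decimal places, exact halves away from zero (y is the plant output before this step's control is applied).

0 4 15.000 0.000
1 4 5.938 3.750
2 4 13.527 2.609
3 4 9.621 4.165
4 4 12.371 3.655
5 4 10.675 4.189
6 4 11.686 3.925
7 4 10.986 4.099
8 4 11.379 3.976
9 4 11.104 4.038
10 -3 -14.986 3.987
11 -3 0.768 -2.550
12 -3 -12.449 -0.573
13 -3 -5.653 -3.284
14 -3 -10.439 -2.399

(exact arithmetic carried between steps; '≈' marks a value shown rounded to 6 d.p. or computed from one; I and e_prev carry over from the previous line; the table rounds u and y to 3 d.p., halves away from zero)
n=0: y=0, sp=4, e=sp−y=4; I=4, D=e−e_prev=4; u=1·4+2·4+3/4·4=15; next y=3/10·0+1/4·15=3.75
n=1: y=3.75, sp=4, e=sp−y=0.25; I=4.25, D=e−e_prev=-3.75; u=1·0.25+2·4.25+3/4·(-3.75)=5.9375; next y=3/10·3.75+1/4·5.9375=2.609375
n=2: y=2.609375, sp=4, e=sp−y=1.390625; I=5.640625, D=e−e_prev=1.140625; u=1·1.390625+2·5.640625+3/4·1.140625≈13.527344; next y=3/10·2.609375+1/4·13.527344≈4.164648
n=3: y≈4.164648, sp=4, e=sp−y≈-0.164648; I≈5.475977, D=e−e_prev≈-1.555273; u=1·(-0.164648)+2·5.475977+3/4·(-1.555273)≈9.620850; next y=3/10·4.164648+1/4·9.620850≈3.654607
n=4: y≈3.654607, sp=4, e=sp−y≈0.345393; I≈5.821370, D=e−e_prev≈0.510042; u=1·0.345393+2·5.821370+3/4·0.510042≈12.370663; next y=3/10·3.654607+1/4·12.370663≈4.189048
n=5: y≈4.189048, sp=4, e=sp−y≈-0.189048; I≈5.632322, D=e−e_prev≈-0.534441; u=1·(-0.189048)+2·5.632322+3/4·(-0.534441)≈10.674765; next y=3/10·4.189048+1/4·10.674765≈3.925406
n=6: y≈3.925406, sp=4, e=sp−y≈0.074594; I≈5.706916, D=e−e_prev≈0.263642; u=1·0.074594+2·5.706916+3/4·0.263642≈11.686159; next y=3/10·3.925406+1/4·11.686159≈4.099161
n=7: y≈4.099161, sp=4, e=sp−y≈-0.099161; I≈5.607755, D=e−e_prev≈-0.173756; u=1·(-0.099161)+2·5.607755+3/4·(-0.173756)≈10.986032; next y=3/10·4.099161+1/4·10.986032≈3.976256
n=8: y≈3.976256, sp=4, e=sp−y≈0.023744; I≈5.631499, D=e−e_prev≈0.122905; u=1·0.023744+2·5.631499+3/4·0.122905≈11.378920; next y=3/10·3.976256+1/4·11.378920≈4.037607
n=9: y≈4.037607, sp=4, e=sp−y≈-0.037607; I≈5.593892, D=e−e_prev≈-0.061350; u=1·(-0.037607)+2·5.593892+3/4·(-0.061350)≈11.104164; next y=3/10·4.037607+1/4·11.104164≈3.987323
n=10: y≈3.987323, sp=-3, e=sp−y≈-6.987323; I≈-1.393431, D=e−e_prev≈-6.949716; u=1·(-6.987323)+2·(-1.393431)+3/4·(-6.949716)≈-14.986473; next y=3/10·3.987323+1/4·(-14.986473)≈-2.550421
n=11: y≈-2.550421, sp=-3, e=sp−y≈-0.449579; I≈-1.843010, D=e−e_prev≈6.537744; u=1·(-0.449579)+2·(-1.843010)+3/4·6.537744≈0.767710; next y=3/10·(-2.550421)+1/4·0.767710≈-0.573199
n=12: y≈-0.573199, sp=-3, e=sp−y≈-2.426801; I≈-4.269811, D=e−e_prev≈-1.977222; u=1·(-2.426801)+2·(-4.269811)+3/4·(-1.977222)≈-12.449340; next y=3/10·(-0.573199)+1/4·(-12.449340)≈-3.284295
n=13: y≈-3.284295, sp=-3, e=sp−y≈0.284295; I≈-3.985516, D=e−e_prev≈2.711096; u=1·0.284295+2·(-3.985516)+3/4·2.711096≈-5.653416; next y=3/10·(-3.284295)+1/4·(-5.653416)≈-2.398642
n=14: y≈-2.398642, sp=-3, e=sp−y≈-0.601358; I≈-4.586874, D=e−e_prev≈-0.885652; u=1·(-0.601358)+2·(-4.586874)+3/4·(-0.885652)≈-10.439344; next y=3/10·(-2.398642)+1/4·(-10.439344)≈-3.329429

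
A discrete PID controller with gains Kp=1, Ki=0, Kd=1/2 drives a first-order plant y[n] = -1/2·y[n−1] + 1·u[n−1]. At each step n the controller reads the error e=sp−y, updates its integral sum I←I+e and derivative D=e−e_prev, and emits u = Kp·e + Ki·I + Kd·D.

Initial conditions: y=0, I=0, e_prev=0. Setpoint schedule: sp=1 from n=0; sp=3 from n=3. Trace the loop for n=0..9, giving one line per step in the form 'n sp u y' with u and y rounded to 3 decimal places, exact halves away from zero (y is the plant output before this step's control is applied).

0 1 1.500 0.000
1 1 -1.250 1.500
2 1 4.750 -2.000
3 3 -5.625 5.750
4 3 18.625 -8.500
5 3 -35.563 22.875
6 3 84.938 -47.000
7 3 -183.156 108.438
8 3 413.281 -237.375
9 3 -913.641 531.969

(exact arithmetic carried between steps; '≈' marks a value shown rounded to 6 d.p. or computed from one; I and e_prev carry over from the previous line; the table rounds u and y to 3 d.p., halves away from zero)
n=0: y=0, sp=1, e=sp−y=1; I=1, D=e−e_prev=1; u=1·1+0·1+1/2·1=1.5; next y=-1/2·0+1·1.5=1.5
n=1: y=1.5, sp=1, e=sp−y=-0.5; I=0.5, D=e−e_prev=-1.5; u=1·(-0.5)+0·0.5+1/2·(-1.5)=-1.25; next y=-1/2·1.5+1·(-1.25)=-2
n=2: y=-2, sp=1, e=sp−y=3; I=3.5, D=e−e_prev=3.5; u=1·3+0·3.5+1/2·3.5=4.75; next y=-1/2·(-2)+1·4.75=5.75
n=3: y=5.75, sp=3, e=sp−y=-2.75; I=0.75, D=e−e_prev=-5.75; u=1·(-2.75)+0·0.75+1/2·(-5.75)=-5.625; next y=-1/2·5.75+1·(-5.625)=-8.5
n=4: y=-8.5, sp=3, e=sp−y=11.5; I=12.25, D=e−e_prev=14.25; u=1·11.5+0·12.25+1/2·14.25=18.625; next y=-1/2·(-8.5)+1·18.625=22.875
n=5: y=22.875, sp=3, e=sp−y=-19.875; I=-7.625, D=e−e_prev=-31.375; u=1·(-19.875)+0·(-7.625)+1/2·(-31.375)=-35.5625; next y=-1/2·22.875+1·(-35.5625)=-47
n=6: y=-47, sp=3, e=sp−y=50; I=42.375, D=e−e_prev=69.875; u=1·50+0·42.375+1/2·69.875=84.9375; next y=-1/2·(-47)+1·84.9375=108.4375
n=7: y=108.4375, sp=3, e=sp−y=-105.4375; I=-63.0625, D=e−e_prev=-155.4375; u=1·(-105.4375)+0·(-63.0625)+1/2·(-155.4375)=-183.15625; next y=-1/2·108.4375+1·(-183.15625)=-237.375
n=8: y=-237.375, sp=3, e=sp−y=240.375; I=177.3125, D=e−e_prev=345.8125; u=1·240.375+0·177.3125+1/2·345.8125=413.28125; next y=-1/2·(-237.375)+1·413.28125=531.96875
n=9: y=531.96875, sp=3, e=sp−y=-528.96875; I=-351.65625, D=e−e_prev=-769.34375; u=1·(-528.96875)+0·(-351.65625)+1/2·(-769.34375)=-913.640625; next y=-1/2·531.96875+1·(-913.640625)=-1179.625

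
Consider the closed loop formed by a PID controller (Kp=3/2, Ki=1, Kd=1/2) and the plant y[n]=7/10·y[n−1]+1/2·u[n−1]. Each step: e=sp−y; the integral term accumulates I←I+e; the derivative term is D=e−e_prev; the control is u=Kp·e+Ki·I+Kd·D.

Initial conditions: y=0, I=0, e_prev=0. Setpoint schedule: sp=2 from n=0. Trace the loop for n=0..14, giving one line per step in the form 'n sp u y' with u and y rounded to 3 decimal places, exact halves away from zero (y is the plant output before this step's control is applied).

0 2 6.000 0.000
1 2 -2.000 3.000
2 2 4.200 1.100
3 2 -1.160 2.870
4 2 3.178 1.429
5 2 -0.452 2.589
6 2 2.547 1.586
7 2 0.066 2.384
8 2 2.127 1.702
9 2 0.425 2.255
10 2 1.839 1.791
11 2 0.670 2.173
12 2 1.639 1.856
13 2 0.836 2.119
14 2 1.501 1.901

(exact arithmetic carried between steps; '≈' marks a value shown rounded to 6 d.p. or computed from one; I and e_prev carry over from the previous line; the table rounds u and y to 3 d.p., halves away from zero)
n=0: y=0, sp=2, e=sp−y=2; I=2, D=e−e_prev=2; u=3/2·2+1·2+1/2·2=6; next y=7/10·0+1/2·6=3
n=1: y=3, sp=2, e=sp−y=-1; I=1, D=e−e_prev=-3; u=3/2·(-1)+1·1+1/2·(-3)=-2; next y=7/10·3+1/2·(-2)=1.1
n=2: y=1.1, sp=2, e=sp−y=0.9; I=1.9, D=e−e_prev=1.9; u=3/2·0.9+1·1.9+1/2·1.9=4.2; next y=7/10·1.1+1/2·4.2=2.87
n=3: y=2.87, sp=2, e=sp−y=-0.87; I=1.03, D=e−e_prev=-1.77; u=3/2·(-0.87)+1·1.03+1/2·(-1.77)=-1.16; next y=7/10·2.87+1/2·(-1.16)=1.429
n=4: y=1.429, sp=2, e=sp−y=0.571; I=1.601, D=e−e_prev=1.441; u=3/2·0.571+1·1.601+1/2·1.441=3.178; next y=7/10·1.429+1/2·3.178=2.5893
n=5: y=2.5893, sp=2, e=sp−y=-0.5893; I=1.0117, D=e−e_prev=-1.1603; u=3/2·(-0.5893)+1·1.0117+1/2·(-1.1603)=-0.4524; next y=7/10·2.5893+1/2·(-0.4524)=1.58631
n=6: y=1.58631, sp=2, e=sp−y=0.41369; I=1.42539, D=e−e_prev=1.00299; u=3/2·0.41369+1·1.42539+1/2·1.00299=2.54742; next y=7/10·1.58631+1/2·2.54742=2.384127
n=7: y=2.384127, sp=2, e=sp−y=-0.384127; I=1.041263, D=e−e_prev=-0.797817; u=3/2·(-0.384127)+1·1.041263+1/2·(-0.797817)=0.066164; next y=7/10·2.384127+1/2·0.066164≈1.701971
n=8: y≈1.701971, sp=2, e=sp−y≈0.298029; I≈1.339292, D=e−e_prev≈0.682156; u=3/2·0.298029+1·1.339292+1/2·0.682156≈2.127414; next y=7/10·1.701971+1/2·2.127414≈2.255087
n=9: y≈2.255087, sp=2, e=sp−y≈-0.255087; I≈1.084206, D=e−e_prev≈-0.553116; u=3/2·(-0.255087)+1·1.084206+1/2·(-0.553116)≈0.425018; next y=7/10·2.255087+1/2·0.425018≈1.791070
n=10: y≈1.791070, sp=2, e=sp−y≈0.208930; I≈1.293136, D=e−e_prev≈0.464017; u=3/2·0.208930+1·1.293136+1/2·0.464017≈1.838540; next y=7/10·1.791070+1/2·1.838540≈2.173019
n=11: y≈2.173019, sp=2, e=sp−y≈-0.173019; I≈1.120117, D=e−e_prev≈-0.381949; u=3/2·(-0.173019)+1·1.120117+1/2·(-0.381949)≈0.669614; next y=7/10·2.173019+1/2·0.669614≈1.855920
n=12: y≈1.855920, sp=2, e=sp−y≈0.144080; I≈1.264197, D=e−e_prev≈0.317098; u=3/2·0.144080+1·1.264197+1/2·0.317098≈1.638866; next y=7/10·1.855920+1/2·1.638866≈2.118577
n=13: y≈2.118577, sp=2, e=sp−y≈-0.118577; I≈1.145620, D=e−e_prev≈-0.262657; u=3/2·(-0.118577)+1·1.145620+1/2·(-0.262657)≈0.836426; next y=7/10·2.118577+1/2·0.836426≈1.901217
n=14: y≈1.901217, sp=2, e=sp−y≈0.098783; I≈1.244403, D=e−e_prev≈0.217360; u=3/2·0.098783+1·1.244403+1/2·0.217360≈1.501258; next y=7/10·1.901217+1/2·1.501258≈2.081481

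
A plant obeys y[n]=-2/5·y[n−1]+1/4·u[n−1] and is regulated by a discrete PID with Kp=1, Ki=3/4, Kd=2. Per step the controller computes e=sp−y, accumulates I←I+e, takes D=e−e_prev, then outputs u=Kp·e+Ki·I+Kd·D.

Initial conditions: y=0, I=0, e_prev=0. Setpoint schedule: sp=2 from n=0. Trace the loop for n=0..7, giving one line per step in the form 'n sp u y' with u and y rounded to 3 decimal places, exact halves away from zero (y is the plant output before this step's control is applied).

0 2 7.500 0.000
1 2 -2.031 1.875
2 2 13.561 -1.258
3 2 -9.578 3.893
4 2 28.723 -3.952
5 2 -30.178 8.762
6 2 64.468 -11.049
7 2 -83.814 20.537

(exact arithmetic carried between steps; '≈' marks a value shown rounded to 6 d.p. or computed from one; I and e_prev carry over from the previous line; the table rounds u and y to 3 d.p., halves away from zero)
n=0: y=0, sp=2, e=sp−y=2; I=2, D=e−e_prev=2; u=1·2+3/4·2+2·2=7.5; next y=-2/5·0+1/4·7.5=1.875
n=1: y=1.875, sp=2, e=sp−y=0.125; I=2.125, D=e−e_prev=-1.875; u=1·0.125+3/4·2.125+2·(-1.875)=-2.03125; next y=-2/5·1.875+1/4·(-2.03125)≈-1.257813
n=2: y≈-1.257813, sp=2, e=sp−y≈3.257813; I≈5.382813, D=e−e_prev≈3.132813; u=1·3.257813+3/4·5.382813+2·3.132813≈13.560547; next y=-2/5·(-1.257813)+1/4·13.560547≈3.893262
n=3: y≈3.893262, sp=2, e=sp−y≈-1.893262; I≈3.489551, D=e−e_prev≈-5.151074; u=1·(-1.893262)+3/4·3.489551+2·(-5.151074)≈-9.578247; next y=-2/5·3.893262+1/4·(-9.578247)≈-3.951866
n=4: y≈-3.951866, sp=2, e=sp−y≈5.951866; I≈9.441417, D=e−e_prev≈7.845128; u=1·5.951866+3/4·9.441417+2·7.845128≈28.723186; next y=-2/5·(-3.951866)+1/4·28.723186≈8.761543
n=5: y≈8.761543, sp=2, e=sp−y≈-6.761543; I≈2.679874, D=e−e_prev≈-12.713409; u=1·(-6.761543)+3/4·2.679874+2·(-12.713409)≈-30.178456; next y=-2/5·8.761543+1/4·(-30.178456)≈-11.049231
n=6: y≈-11.049231, sp=2, e=sp−y≈13.049231; I≈15.729105, D=e−e_prev≈19.810774; u=1·13.049231+3/4·15.729105+2·19.810774≈64.467609; next y=-2/5·(-11.049231)+1/4·64.467609≈20.536595
n=7: y≈20.536595, sp=2, e=sp−y≈-18.536595; I≈-2.807489, D=e−e_prev≈-31.585826; u=1·(-18.536595)+3/4·(-2.807489)+2·(-31.585826)≈-83.813864; next y=-2/5·20.536595+1/4·(-83.813864)≈-29.168104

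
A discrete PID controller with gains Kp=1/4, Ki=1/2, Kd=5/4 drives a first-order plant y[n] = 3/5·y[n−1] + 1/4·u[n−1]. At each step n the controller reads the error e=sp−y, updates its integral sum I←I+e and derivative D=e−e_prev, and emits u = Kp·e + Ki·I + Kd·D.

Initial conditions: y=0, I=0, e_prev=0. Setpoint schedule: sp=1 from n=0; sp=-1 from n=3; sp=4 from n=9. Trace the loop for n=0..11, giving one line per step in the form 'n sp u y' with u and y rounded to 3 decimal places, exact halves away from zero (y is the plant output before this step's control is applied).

0 1 2.000 0.000
1 1 0.250 0.500
2 1 1.400 0.363
3 -1 -2.863 0.568
4 -1 0.995 -0.375
5 -1 -1.294 0.024
6 -1 -0.641 -0.309
7 -1 -1.329 -0.346
8 -1 -1.314 -0.540
9 4 8.438 -0.652
10 4 -0.367 1.718
11 4 5.295 0.939

(exact arithmetic carried between steps; '≈' marks a value shown rounded to 6 d.p. or computed from one; I and e_prev carry over from the previous line; the table rounds u and y to 3 d.p., halves away from zero)
n=0: y=0, sp=1, e=sp−y=1; I=1, D=e−e_prev=1; u=1/4·1+1/2·1+5/4·1=2; next y=3/5·0+1/4·2=0.5
n=1: y=0.5, sp=1, e=sp−y=0.5; I=1.5, D=e−e_prev=-0.5; u=1/4·0.5+1/2·1.5+5/4·(-0.5)=0.25; next y=3/5·0.5+1/4·0.25=0.3625
n=2: y=0.3625, sp=1, e=sp−y=0.6375; I=2.1375, D=e−e_prev=0.1375; u=1/4·0.6375+1/2·2.1375+5/4·0.1375=1.4; next y=3/5·0.3625+1/4·1.4=0.5675
n=3: y=0.5675, sp=-1, e=sp−y=-1.5675; I=0.57, D=e−e_prev=-2.205; u=1/4·(-1.5675)+1/2·0.57+5/4·(-2.205)=-2.863125; next y=3/5·0.5675+1/4·(-2.863125)≈-0.375281
n=4: y≈-0.375281, sp=-1, e=sp−y≈-0.624719; I≈-0.054719, D=e−e_prev≈0.942781; u=1/4·(-0.624719)+1/2·(-0.054719)+5/4·0.942781≈0.994938; next y=3/5·(-0.375281)+1/4·0.994938≈0.023566
n=5: y≈0.023566, sp=-1, e=sp−y≈-1.023566; I≈-1.078284, D=e−e_prev≈-0.398847; u=1/4·(-1.023566)+1/2·(-1.078284)+5/4·(-0.398847)≈-1.293592; next y=3/5·0.023566+1/4·(-1.293592)≈-0.309259
n=6: y≈-0.309259, sp=-1, e=sp−y≈-0.690741; I≈-1.769026, D=e−e_prev≈0.332824; u=1/4·(-0.690741)+1/2·(-1.769026)+5/4·0.332824≈-0.641168; next y=3/5·(-0.309259)+1/4·(-0.641168)≈-0.345847
n=7: y≈-0.345847, sp=-1, e=sp−y≈-0.654153; I≈-2.423179, D=e−e_prev≈0.036588; u=1/4·(-0.654153)+1/2·(-2.423179)+5/4·0.036588≈-1.329392; next y=3/5·(-0.345847)+1/4·(-1.329392)≈-0.539856
n=8: y≈-0.539856, sp=-1, e=sp−y≈-0.460144; I≈-2.883322, D=e−e_prev≈0.194009; u=1/4·(-0.460144)+1/2·(-2.883322)+5/4·0.194009≈-1.314186; next y=3/5·(-0.539856)+1/4·(-1.314186)≈-0.652460
n=9: y≈-0.652460, sp=4, e=sp−y≈4.652460; I≈1.769138, D=e−e_prev≈5.112604; u=1/4·4.652460+1/2·1.769138+5/4·5.112604≈8.438439; next y=3/5·(-0.652460)+1/4·8.438439≈1.718134
n=10: y≈1.718134, sp=4, e=sp−y≈2.281866; I≈4.051004, D=e−e_prev≈-2.370594; u=1/4·2.281866+1/2·4.051004+5/4·(-2.370594)≈-0.367274; next y=3/5·1.718134+1/4·(-0.367274)≈0.939062
n=11: y≈0.939062, sp=4, e=sp−y≈3.060938; I≈7.111942, D=e−e_prev≈0.779072; u=1/4·3.060938+1/2·7.111942+5/4·0.779072≈5.295046; next y=3/5·0.939062+1/4·5.295046≈1.887198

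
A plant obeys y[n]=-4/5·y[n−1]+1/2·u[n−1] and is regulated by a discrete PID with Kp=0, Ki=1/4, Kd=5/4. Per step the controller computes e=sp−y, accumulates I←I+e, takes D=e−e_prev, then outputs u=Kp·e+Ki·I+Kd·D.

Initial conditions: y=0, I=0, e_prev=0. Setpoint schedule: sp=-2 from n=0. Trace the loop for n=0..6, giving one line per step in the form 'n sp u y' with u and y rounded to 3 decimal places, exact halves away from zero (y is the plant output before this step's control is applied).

0 -2 -3.000 0.000
1 -2 1.250 -1.500
2 -2 -5.738 1.825
3 -2 6.693 -4.329
4 -2 -17.124 6.810
5 -2 25.825 -14.010
6 -2 -54.392 24.120

(exact arithmetic carried between steps; '≈' marks a value shown rounded to 6 d.p. or computed from one; I and e_prev carry over from the previous line; the table rounds u and y to 3 d.p., halves away from zero)
n=0: y=0, sp=-2, e=sp−y=-2; I=-2, D=e−e_prev=-2; u=0·(-2)+1/4·(-2)+5/4·(-2)=-3; next y=-4/5·0+1/2·(-3)=-1.5
n=1: y=-1.5, sp=-2, e=sp−y=-0.5; I=-2.5, D=e−e_prev=1.5; u=0·(-0.5)+1/4·(-2.5)+5/4·1.5=1.25; next y=-4/5·(-1.5)+1/2·1.25=1.825
n=2: y=1.825, sp=-2, e=sp−y=-3.825; I=-6.325, D=e−e_prev=-3.325; u=0·(-3.825)+1/4·(-6.325)+5/4·(-3.325)=-5.7375; next y=-4/5·1.825+1/2·(-5.7375)=-4.32875
n=3: y=-4.32875, sp=-2, e=sp−y=2.32875; I=-3.99625, D=e−e_prev=6.15375; u=0·2.32875+1/4·(-3.99625)+5/4·6.15375=6.693125; next y=-4/5·(-4.32875)+1/2·6.693125≈6.809563
n=4: y≈6.809563, sp=-2, e=sp−y≈-8.809563; I≈-12.805813, D=e−e_prev≈-11.138313; u=0·(-8.809563)+1/4·(-12.805813)+5/4·(-11.138313)≈-17.124344; next y=-4/5·6.809563+1/2·(-17.124344)≈-14.009822
n=5: y≈-14.009822, sp=-2, e=sp−y≈12.009822; I≈-0.795991, D=e−e_prev≈20.819384; u=0·12.009822+1/4·(-0.795991)+5/4·20.819384≈25.825233; next y=-4/5·(-14.009822)+1/2·25.825233≈24.120474
n=6: y≈24.120474, sp=-2, e=sp−y≈-26.120474; I≈-26.916465, D=e−e_prev≈-38.130296; u=0·(-26.120474)+1/4·(-26.916465)+5/4·(-38.130296)≈-54.391986; next y=-4/5·24.120474+1/2·(-54.391986)≈-46.492372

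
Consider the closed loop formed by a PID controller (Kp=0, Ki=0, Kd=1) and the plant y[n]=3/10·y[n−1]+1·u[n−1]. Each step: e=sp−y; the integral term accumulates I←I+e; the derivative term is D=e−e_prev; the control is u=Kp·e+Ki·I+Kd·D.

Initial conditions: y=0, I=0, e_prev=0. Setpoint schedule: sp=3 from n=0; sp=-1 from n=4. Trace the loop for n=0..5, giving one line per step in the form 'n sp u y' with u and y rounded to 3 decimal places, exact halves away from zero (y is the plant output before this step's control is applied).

0 3 3.000 0.000
1 3 -3.000 3.000
2 3 5.100 -2.100
3 3 -6.570 4.470
4 -1 5.699 -5.229
5 -1 -9.359 4.130

(exact arithmetic carried between steps; '≈' marks a value shown rounded to 6 d.p. or computed from one; I and e_prev carry over from the previous line; the table rounds u and y to 3 d.p., halves away from zero)
n=0: y=0, sp=3, e=sp−y=3; I=3, D=e−e_prev=3; u=0·3+0·3+1·3=3; next y=3/10·0+1·3=3
n=1: y=3, sp=3, e=sp−y=0; I=3, D=e−e_prev=-3; u=0·0+0·3+1·(-3)=-3; next y=3/10·3+1·(-3)=-2.1
n=2: y=-2.1, sp=3, e=sp−y=5.1; I=8.1, D=e−e_prev=5.1; u=0·5.1+0·8.1+1·5.1=5.1; next y=3/10·(-2.1)+1·5.1=4.47
n=3: y=4.47, sp=3, e=sp−y=-1.47; I=6.63, D=e−e_prev=-6.57; u=0·(-1.47)+0·6.63+1·(-6.57)=-6.57; next y=3/10·4.47+1·(-6.57)=-5.229
n=4: y=-5.229, sp=-1, e=sp−y=4.229; I=10.859, D=e−e_prev=5.699; u=0·4.229+0·10.859+1·5.699=5.699; next y=3/10·(-5.229)+1·5.699=4.1303
n=5: y=4.1303, sp=-1, e=sp−y=-5.1303; I=5.7287, D=e−e_prev=-9.3593; u=0·(-5.1303)+0·5.7287+1·(-9.3593)=-9.3593; next y=3/10·4.1303+1·(-9.3593)=-8.12021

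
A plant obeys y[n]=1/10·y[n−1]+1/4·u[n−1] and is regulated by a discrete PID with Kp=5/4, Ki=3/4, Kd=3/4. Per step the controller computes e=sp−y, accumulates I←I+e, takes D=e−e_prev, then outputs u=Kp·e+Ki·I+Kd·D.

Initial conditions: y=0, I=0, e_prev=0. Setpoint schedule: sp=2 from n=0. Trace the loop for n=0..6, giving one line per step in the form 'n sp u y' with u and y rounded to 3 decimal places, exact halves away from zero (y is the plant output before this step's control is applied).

(exact arithmetic carried between steps; '≈' marks a value shown rounded to 6 d.p. or computed from one; I and e_prev carry over from the previous line; the table rounds u and y to 3 d.p., halves away from zero)
n=0: y=0, sp=2, e=sp−y=2; I=2, D=e−e_prev=2; u=5/4·2+3/4·2+3/4·2=5.5; next y=1/10·0+1/4·5.5=1.375
n=1: y=1.375, sp=2, e=sp−y=0.625; I=2.625, D=e−e_prev=-1.375; u=5/4·0.625+3/4·2.625+3/4·(-1.375)=1.71875; next y=1/10·1.375+1/4·1.71875≈0.567188
n=2: y≈0.567188, sp=2, e=sp−y≈1.432813; I≈4.057813, D=e−e_prev≈0.807813; u=5/4·1.432813+3/4·4.057813+3/4·0.807813≈5.440234; next y=1/10·0.567188+1/4·5.440234≈1.416777
n=3: y≈1.416777, sp=2, e=sp−y≈0.583223; I≈4.641035, D=e−e_prev≈-0.849590; u=5/4·0.583223+3/4·4.641035+3/4·(-0.849590)≈3.572612; next y=1/10·1.416777+1/4·3.572612≈1.034831
n=4: y≈1.034831, sp=2, e=sp−y≈0.965169; I≈5.606204, D=e−e_prev≈0.381947; u=5/4·0.965169+3/4·5.606204+3/4·0.381947≈5.697575; next y=1/10·1.034831+1/4·5.697575≈1.527877
n=5: y≈1.527877, sp=2, e=sp−y≈0.472123; I≈6.078328, D=e−e_prev≈-0.493046; u=5/4·0.472123+3/4·6.078328+3/4·(-0.493046)≈4.779115; next y=1/10·1.527877+1/4·4.779115≈1.347567
n=6: y≈1.347567, sp=2, e=sp−y≈0.652433; I≈6.730761, D=e−e_prev≈0.180310; u=5/4·0.652433+3/4·6.730761+3/4·0.180310≈5.998845; next y=1/10·1.347567+1/4·5.998845≈1.634468

0 2 5.500 0.000
1 2 1.719 1.375
2 2 5.440 0.567
3 2 3.573 1.417
4 2 5.698 1.035
5 2 4.779 1.528
6 2 5.999 1.348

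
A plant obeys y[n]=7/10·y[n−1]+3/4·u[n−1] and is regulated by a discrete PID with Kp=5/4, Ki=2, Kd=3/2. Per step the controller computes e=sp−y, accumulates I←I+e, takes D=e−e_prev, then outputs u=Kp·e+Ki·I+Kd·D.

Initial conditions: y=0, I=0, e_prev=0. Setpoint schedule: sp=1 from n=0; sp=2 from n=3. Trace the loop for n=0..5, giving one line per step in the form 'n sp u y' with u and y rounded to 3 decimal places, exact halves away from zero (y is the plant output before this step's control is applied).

(exact arithmetic carried between steps; '≈' marks a value shown rounded to 6 d.p. or computed from one; I and e_prev carry over from the previous line; the table rounds u and y to 3 d.p., halves away from zero)
n=0: y=0, sp=1, e=sp−y=1; I=1, D=e−e_prev=1; u=5/4·1+2·1+3/2·1=4.75; next y=7/10·0+3/4·4.75=3.5625
n=1: y=3.5625, sp=1, e=sp−y=-2.5625; I=-1.5625, D=e−e_prev=-3.5625; u=5/4·(-2.5625)+2·(-1.5625)+3/2·(-3.5625)=-11.671875; next y=7/10·3.5625+3/4·(-11.671875)≈-6.260156
n=2: y≈-6.260156, sp=1, e=sp−y≈7.260156; I≈5.697656, D=e−e_prev≈9.822656; u=5/4·7.260156+2·5.697656+3/2·9.822656≈35.204492; next y=7/10·(-6.260156)+3/4·35.204492≈22.021260
n=3: y≈22.021260, sp=2, e=sp−y≈-20.021260; I≈-14.323604, D=e−e_prev≈-27.281416; u=5/4·(-20.021260)+2·(-14.323604)+3/2·(-27.281416)≈-94.595906; next y=7/10·22.021260+3/4·(-94.595906)≈-55.532047
n=4: y≈-55.532047, sp=2, e=sp−y≈57.532047; I≈43.208444, D=e−e_prev≈77.553307; u=5/4·57.532047+2·43.208444+3/2·77.553307≈274.661908; next y=7/10·(-55.532047)+3/4·274.661908≈167.123998
n=5: y≈167.123998, sp=2, e=sp−y≈-165.123998; I≈-121.915554, D=e−e_prev≈-222.656045; u=5/4·(-165.123998)+2·(-121.915554)+3/2·(-222.656045)≈-784.220173; next y=7/10·167.123998+3/4·(-784.220173)≈-471.178331

0 1 4.750 0.000
1 1 -11.672 3.563
2 1 35.204 -6.260
3 2 -94.596 22.021
4 2 274.662 -55.532
5 2 -784.220 167.124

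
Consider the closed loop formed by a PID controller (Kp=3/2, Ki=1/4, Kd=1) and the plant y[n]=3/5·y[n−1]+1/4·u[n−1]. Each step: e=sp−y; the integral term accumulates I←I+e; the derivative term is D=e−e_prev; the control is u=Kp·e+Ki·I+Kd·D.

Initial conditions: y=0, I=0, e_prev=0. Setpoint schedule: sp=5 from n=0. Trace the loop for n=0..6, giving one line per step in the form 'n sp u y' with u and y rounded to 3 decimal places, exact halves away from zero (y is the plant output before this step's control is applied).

(exact arithmetic carried between steps; '≈' marks a value shown rounded to 6 d.p. or computed from one; I and e_prev carry over from the previous line; the table rounds u and y to 3 d.p., halves away from zero)
n=0: y=0, sp=5, e=sp−y=5; I=5, D=e−e_prev=5; u=3/2·5+1/4·5+1·5=13.75; next y=3/5·0+1/4·13.75=3.4375
n=1: y=3.4375, sp=5, e=sp−y=1.5625; I=6.5625, D=e−e_prev=-3.4375; u=3/2·1.5625+1/4·6.5625+1·(-3.4375)=0.546875; next y=3/5·3.4375+1/4·0.546875≈2.199219
n=2: y≈2.199219, sp=5, e=sp−y≈2.800781; I≈9.363281, D=e−e_prev≈1.238281; u=3/2·2.800781+1/4·9.363281+1·1.238281≈7.780273; next y=3/5·2.199219+1/4·7.780273≈3.264600
n=3: y≈3.264600, sp=5, e=sp−y≈1.735400; I≈11.098682, D=e−e_prev≈-1.065381; u=3/2·1.735400+1/4·11.098682+1·(-1.065381)≈4.312390; next y=3/5·3.264600+1/4·4.312390≈3.036857
n=4: y≈3.036857, sp=5, e=sp−y≈1.963143; I≈13.061824, D=e−e_prev≈0.227742; u=3/2·1.963143+1/4·13.061824+1·0.227742≈6.437912; next y=3/5·3.036857+1/4·6.437912≈3.431592
n=5: y≈3.431592, sp=5, e=sp−y≈1.568408; I≈14.630232, D=e−e_prev≈-0.394735; u=3/2·1.568408+1/4·14.630232+1·(-0.394735)≈5.615434; next y=3/5·3.431592+1/4·5.615434≈3.462814
n=6: y≈3.462814, sp=5, e=sp−y≈1.537186; I≈16.167418, D=e−e_prev≈-0.031222; u=3/2·1.537186+1/4·16.167418+1·(-0.031222)≈6.316412; next y=3/5·3.462814+1/4·6.316412≈3.656791

0 5 13.750 0.000
1 5 0.547 3.438
2 5 7.780 2.199
3 5 4.312 3.265
4 5 6.438 3.037
5 5 5.615 3.432
6 5 6.316 3.463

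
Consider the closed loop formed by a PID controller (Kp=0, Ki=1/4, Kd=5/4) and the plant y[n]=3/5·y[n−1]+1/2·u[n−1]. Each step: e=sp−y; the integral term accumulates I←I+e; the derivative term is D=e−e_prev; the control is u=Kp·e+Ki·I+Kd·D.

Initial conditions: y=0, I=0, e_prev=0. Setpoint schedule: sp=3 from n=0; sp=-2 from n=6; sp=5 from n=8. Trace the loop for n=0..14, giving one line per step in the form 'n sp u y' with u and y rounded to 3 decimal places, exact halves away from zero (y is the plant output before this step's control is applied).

(exact arithmetic carried between steps; '≈' marks a value shown rounded to 6 d.p. or computed from one; I and e_prev carry over from the previous line; the table rounds u and y to 3 d.p., halves away from zero)
n=0: y=0, sp=3, e=sp−y=3; I=3, D=e−e_prev=3; u=0·3+1/4·3+5/4·3=4.5; next y=3/5·0+1/2·4.5=2.25
n=1: y=2.25, sp=3, e=sp−y=0.75; I=3.75, D=e−e_prev=-2.25; u=0·0.75+1/4·3.75+5/4·(-2.25)=-1.875; next y=3/5·2.25+1/2·(-1.875)=0.4125
n=2: y=0.4125, sp=3, e=sp−y=2.5875; I=6.3375, D=e−e_prev=1.8375; u=0·2.5875+1/4·6.3375+5/4·1.8375=3.88125; next y=3/5·0.4125+1/2·3.88125=2.188125
n=3: y=2.188125, sp=3, e=sp−y=0.811875; I=7.149375, D=e−e_prev=-1.775625; u=0·0.811875+1/4·7.149375+5/4·(-1.775625)≈-0.432188; next y=3/5·2.188125+1/2·(-0.432188)≈1.096781
n=4: y≈1.096781, sp=3, e=sp−y≈1.903219; I≈9.052594, D=e−e_prev≈1.091344; u=0·1.903219+1/4·9.052594+5/4·1.091344≈3.627328; next y=3/5·1.096781+1/2·3.627328≈2.471733
n=5: y≈2.471733, sp=3, e=sp−y≈0.528267; I≈9.580861, D=e−e_prev≈-1.374952; u=0·0.528267+1/4·9.580861+5/4·(-1.374952)≈0.676526; next y=3/5·2.471733+1/2·0.676526≈1.821303
n=6: y≈1.821303, sp=-2, e=sp−y≈-3.821303; I≈5.759558, D=e−e_prev≈-4.349570; u=0·(-3.821303)+1/4·5.759558+5/4·(-4.349570)≈-3.997073; next y=3/5·1.821303+1/2·(-3.997073)≈-0.905755
n=7: y≈-0.905755, sp=-2, e=sp−y≈-1.094245; I≈4.665313, D=e−e_prev≈2.727057; u=0·(-1.094245)+1/4·4.665313+5/4·2.727057≈4.575150; next y=3/5·(-0.905755)+1/2·4.575150≈1.744122
n=8: y≈1.744122, sp=5, e=sp−y≈3.255878; I≈7.921191, D=e−e_prev≈4.350123; u=0·3.255878+1/4·7.921191+5/4·4.350123≈7.417952; next y=3/5·1.744122+1/2·7.417952≈4.755449
n=9: y≈4.755449, sp=5, e=sp−y≈0.244551; I≈8.165742, D=e−e_prev≈-3.011327; u=0·0.244551+1/4·8.165742+5/4·(-3.011327)≈-1.722723; next y=3/5·4.755449+1/2·(-1.722723)≈1.991908
n=10: y≈1.991908, sp=5, e=sp−y≈3.008092; I≈11.173834, D=e−e_prev≈2.763541; u=0·3.008092+1/4·11.173834+5/4·2.763541≈6.247885; next y=3/5·1.991908+1/2·6.247885≈4.319087
n=11: y≈4.319087, sp=5, e=sp−y≈0.680913; I≈11.854747, D=e−e_prev≈-2.327179; u=0·0.680913+1/4·11.854747+5/4·(-2.327179)≈0.054712; next y=3/5·4.319087+1/2·0.054712≈2.618809
n=12: y≈2.618809, sp=5, e=sp−y≈2.381191; I≈14.235938, D=e−e_prev≈1.700279; u=0·2.381191+1/4·14.235938+5/4·1.700279≈5.684333; next y=3/5·2.618809+1/2·5.684333≈4.413452
n=13: y≈4.413452, sp=5, e=sp−y≈0.586548; I≈14.822487, D=e−e_prev≈-1.794643; u=0·0.586548+1/4·14.822487+5/4·(-1.794643)≈1.462318; next y=3/5·4.413452+1/2·1.462318≈3.379230
n=14: y≈3.379230, sp=5, e=sp−y≈1.620770; I≈16.443257, D=e−e_prev≈1.034222; u=0·1.620770+1/4·16.443257+5/4·1.034222≈5.403591; next y=3/5·3.379230+1/2·5.403591≈4.729334

0 3 4.500 0.000
1 3 -1.875 2.250
2 3 3.881 0.413
3 3 -0.432 2.188
4 3 3.627 1.097
5 3 0.677 2.472
6 -2 -3.997 1.821
7 -2 4.575 -0.906
8 5 7.418 1.744
9 5 -1.723 4.755
10 5 6.248 1.992
11 5 0.055 4.319
12 5 5.684 2.619
13 5 1.462 4.413
14 5 5.404 3.379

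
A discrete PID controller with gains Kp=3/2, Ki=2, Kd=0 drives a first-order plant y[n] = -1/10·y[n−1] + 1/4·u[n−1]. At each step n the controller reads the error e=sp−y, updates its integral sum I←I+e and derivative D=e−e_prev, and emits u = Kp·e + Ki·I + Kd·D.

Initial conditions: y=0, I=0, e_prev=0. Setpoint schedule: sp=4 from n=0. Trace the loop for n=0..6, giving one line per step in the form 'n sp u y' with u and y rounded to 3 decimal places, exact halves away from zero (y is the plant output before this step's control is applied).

0 4 14.000 0.000
1 4 9.750 3.500
2 4 15.694 2.088
3 4 13.824 3.715
4 4 16.600 3.084
5 4 15.781 3.842
6 4 17.080 3.561

(exact arithmetic carried between steps; '≈' marks a value shown rounded to 6 d.p. or computed from one; I and e_prev carry over from the previous line; the table rounds u and y to 3 d.p., halves away from zero)
n=0: y=0, sp=4, e=sp−y=4; I=4, D=e−e_prev=4; u=3/2·4+2·4+0·4=14; next y=-1/10·0+1/4·14=3.5
n=1: y=3.5, sp=4, e=sp−y=0.5; I=4.5, D=e−e_prev=-3.5; u=3/2·0.5+2·4.5+0·(-3.5)=9.75; next y=-1/10·3.5+1/4·9.75=2.0875
n=2: y=2.0875, sp=4, e=sp−y=1.9125; I=6.4125, D=e−e_prev=1.4125; u=3/2·1.9125+2·6.4125+0·1.4125=15.69375; next y=-1/10·2.0875+1/4·15.69375≈3.714688
n=3: y≈3.714688, sp=4, e=sp−y≈0.285313; I≈6.697813, D=e−e_prev≈-1.627188; u=3/2·0.285313+2·6.697813+0·(-1.627188)≈13.823594; next y=-1/10·3.714688+1/4·13.823594≈3.084430
n=4: y≈3.084430, sp=4, e=sp−y≈0.915570; I≈7.613383, D=e−e_prev≈0.630258; u=3/2·0.915570+2·7.613383+0·0.630258≈16.600121; next y=-1/10·3.084430+1/4·16.600121≈3.841587
n=5: y≈3.841587, sp=4, e=sp−y≈0.158413; I≈7.771796, D=e−e_prev≈-0.757158; u=3/2·0.158413+2·7.771796+0·(-0.757158)≈15.781210; next y=-1/10·3.841587+1/4·15.781210≈3.561144
n=6: y≈3.561144, sp=4, e=sp−y≈0.438856; I≈8.210652, D=e−e_prev≈0.280444; u=3/2·0.438856+2·8.210652+0·0.280444≈17.079588; next y=-1/10·3.561144+1/4·17.079588≈3.913783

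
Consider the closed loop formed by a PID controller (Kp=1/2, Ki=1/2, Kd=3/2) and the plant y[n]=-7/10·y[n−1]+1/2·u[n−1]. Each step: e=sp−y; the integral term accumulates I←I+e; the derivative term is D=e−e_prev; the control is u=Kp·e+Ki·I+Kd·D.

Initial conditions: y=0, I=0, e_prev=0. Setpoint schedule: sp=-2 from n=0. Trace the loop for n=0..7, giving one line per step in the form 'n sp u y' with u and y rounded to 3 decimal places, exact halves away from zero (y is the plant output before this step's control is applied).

0 -2 -5.000 0.000
1 -2 3.250 -2.500
2 -2 -14.938 3.375
3 -2 24.203 -9.831
4 -2 -63.727 18.983
5 -2 129.342 -45.152
6 -2 -298.859 96.277
7 -2 646.899 -216.824

(exact arithmetic carried between steps; '≈' marks a value shown rounded to 6 d.p. or computed from one; I and e_prev carry over from the previous line; the table rounds u and y to 3 d.p., halves away from zero)
n=0: y=0, sp=-2, e=sp−y=-2; I=-2, D=e−e_prev=-2; u=1/2·(-2)+1/2·(-2)+3/2·(-2)=-5; next y=-7/10·0+1/2·(-5)=-2.5
n=1: y=-2.5, sp=-2, e=sp−y=0.5; I=-1.5, D=e−e_prev=2.5; u=1/2·0.5+1/2·(-1.5)+3/2·2.5=3.25; next y=-7/10·(-2.5)+1/2·3.25=3.375
n=2: y=3.375, sp=-2, e=sp−y=-5.375; I=-6.875, D=e−e_prev=-5.875; u=1/2·(-5.375)+1/2·(-6.875)+3/2·(-5.875)=-14.9375; next y=-7/10·3.375+1/2·(-14.9375)=-9.83125
n=3: y=-9.83125, sp=-2, e=sp−y=7.83125; I=0.95625, D=e−e_prev=13.20625; u=1/2·7.83125+1/2·0.95625+3/2·13.20625=24.203125; next y=-7/10·(-9.83125)+1/2·24.203125≈18.983438
n=4: y≈18.983438, sp=-2, e=sp−y≈-20.983438; I≈-20.027188, D=e−e_prev≈-28.814688; u=1/2·(-20.983438)+1/2·(-20.027188)+3/2·(-28.814688)≈-63.727344; next y=-7/10·18.983438+1/2·(-63.727344)≈-45.152078
n=5: y≈-45.152078, sp=-2, e=sp−y≈43.152078; I≈23.124891, D=e−e_prev≈64.135516; u=1/2·43.152078+1/2·23.124891+3/2·64.135516≈129.341758; next y=-7/10·(-45.152078)+1/2·129.341758≈96.277334
n=6: y≈96.277334, sp=-2, e=sp−y≈-98.277334; I≈-75.152443, D=e−e_prev≈-141.429412; u=1/2·(-98.277334)+1/2·(-75.152443)+3/2·(-141.429412)≈-298.859006; next y=-7/10·96.277334+1/2·(-298.859006)≈-216.823636
n=7: y≈-216.823636, sp=-2, e=sp−y≈214.823636; I≈139.671193, D=e−e_prev≈313.100970; u=1/2·214.823636+1/2·139.671193+3/2·313.100970≈646.898870; next y=-7/10·(-216.823636)+1/2·646.898870≈475.225981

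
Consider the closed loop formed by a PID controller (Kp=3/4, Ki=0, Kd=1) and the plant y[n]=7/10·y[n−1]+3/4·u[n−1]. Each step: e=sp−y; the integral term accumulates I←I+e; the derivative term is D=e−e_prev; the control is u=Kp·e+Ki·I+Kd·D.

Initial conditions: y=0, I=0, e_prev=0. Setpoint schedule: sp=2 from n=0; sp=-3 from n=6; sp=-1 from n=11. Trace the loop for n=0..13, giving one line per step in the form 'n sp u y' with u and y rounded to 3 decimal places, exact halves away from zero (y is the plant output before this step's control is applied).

(exact arithmetic carried between steps; '≈' marks a value shown rounded to 6 d.p. or computed from one; I and e_prev carry over from the previous line; the table rounds u and y to 3 d.p., halves away from zero)
n=0: y=0, sp=2, e=sp−y=2; I=2, D=e−e_prev=2; u=3/4·2+0·2+1·2=3.5; next y=7/10·0+3/4·3.5=2.625
n=1: y=2.625, sp=2, e=sp−y=-0.625; I=1.375, D=e−e_prev=-2.625; u=3/4·(-0.625)+0·1.375+1·(-2.625)=-3.09375; next y=7/10·2.625+3/4·(-3.09375)≈-0.482813
n=2: y≈-0.482813, sp=2, e=sp−y≈2.482813; I≈3.857813, D=e−e_prev≈3.107813; u=3/4·2.482813+0·3.857813+1·3.107813≈4.969922; next y=7/10·(-0.482813)+3/4·4.969922≈3.389473
n=3: y≈3.389473, sp=2, e=sp−y≈-1.389473; I≈2.468340, D=e−e_prev≈-3.872285; u=3/4·(-1.389473)+0·2.468340+1·(-3.872285)≈-4.914390; next y=7/10·3.389473+3/4·(-4.914390)≈-1.313161
n=4: y≈-1.313161, sp=2, e=sp−y≈3.313161; I≈5.781501, D=e−e_prev≈4.702634; u=3/4·3.313161+0·5.781501+1·4.702634≈7.187505; next y=7/10·(-1.313161)+3/4·7.187505≈4.471416
n=5: y≈4.471416, sp=2, e=sp−y≈-2.471416; I≈3.310085, D=e−e_prev≈-5.784577; u=3/4·(-2.471416)+0·3.310085+1·(-5.784577)≈-7.638139; next y=7/10·4.471416+3/4·(-7.638139)≈-2.598613
n=6: y≈-2.598613, sp=-3, e=sp−y≈-0.401387; I≈2.908699, D=e−e_prev≈2.070029; u=3/4·(-0.401387)+0·2.908699+1·2.070029≈1.768989; next y=7/10·(-2.598613)+3/4·1.768989≈-0.492288
n=7: y≈-0.492288, sp=-3, e=sp−y≈-2.507712; I≈0.400986, D=e−e_prev≈-2.106326; u=3/4·(-2.507712)+0·0.400986+1·(-2.106326)≈-3.987110; next y=7/10·(-0.492288)+3/4·(-3.987110)≈-3.334934
n=8: y≈-3.334934, sp=-3, e=sp−y≈0.334934; I≈0.735920, D=e−e_prev≈2.842646; u=3/4·0.334934+0·0.735920+1·2.842646≈3.093847; next y=7/10·(-3.334934)+3/4·3.093847≈-0.014069
n=9: y≈-0.014069, sp=-3, e=sp−y≈-2.985931; I≈-2.250011, D=e−e_prev≈-3.320865; u=3/4·(-2.985931)+0·(-2.250011)+1·(-3.320865)≈-5.560314; next y=7/10·(-0.014069)+3/4·(-5.560314)≈-4.180083
n=10: y≈-4.180083, sp=-3, e=sp−y≈1.180083; I≈-1.069928, D=e−e_prev≈4.166015; u=3/4·1.180083+0·(-1.069928)+1·4.166015≈5.051077; next y=7/10·(-4.180083)+3/4·5.051077≈0.862250
n=11: y≈0.862250, sp=-1, e=sp−y≈-1.862250; I≈-2.932178, D=e−e_prev≈-3.042333; u=3/4·(-1.862250)+0·(-2.932178)+1·(-3.042333)≈-4.439020; next y=7/10·0.862250+3/4·(-4.439020)≈-2.725690
n=12: y≈-2.725690, sp=-1, e=sp−y≈1.725690; I≈-1.206487, D=e−e_prev≈3.587940; u=3/4·1.725690+0·(-1.206487)+1·3.587940≈4.882208; next y=7/10·(-2.725690)+3/4·4.882208≈1.753672
n=13: y≈1.753672, sp=-1, e=sp−y≈-2.753672; I≈-3.960160, D=e−e_prev≈-4.479363; u=3/4·(-2.753672)+0·(-3.960160)+1·(-4.479363)≈-6.544617; next y=7/10·1.753672+3/4·(-6.544617)≈-3.680892

0 2 3.500 0.000
1 2 -3.094 2.625
2 2 4.970 -0.483
3 2 -4.914 3.389
4 2 7.188 -1.313
5 2 -7.638 4.471
6 -3 1.769 -2.599
7 -3 -3.987 -0.492
8 -3 3.094 -3.335
9 -3 -5.560 -0.014
10 -3 5.051 -4.180
11 -1 -4.439 0.862
12 -1 4.882 -2.726
13 -1 -6.545 1.754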